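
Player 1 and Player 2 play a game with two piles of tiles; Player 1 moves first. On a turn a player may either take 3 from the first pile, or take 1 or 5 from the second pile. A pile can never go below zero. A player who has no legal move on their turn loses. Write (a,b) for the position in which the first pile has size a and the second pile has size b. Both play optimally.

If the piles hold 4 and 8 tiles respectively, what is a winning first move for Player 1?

Move to (1,8).

Work bottom-up. With no move the player to move loses. Otherwise the position is W if at least one move leads to an L position for the opponent, and L if every move leads to a W.
No move ever increases a pile, so every position that can arise here has a ≤ 4 and b ≤ 8; it is enough to label the cells with 0 ≤ a ≤ 4 and 0 ≤ b ≤ 8.
Every move lowers a or b (never raises either), so fill the grid row by row in increasing a, and left to right within a row: each cell's successors are then already labelled.
      b=0  b=1  b=2  b=3  b=4  b=5  b=6  b=7  b=8
a=0:    L    W    L    W    L    W    L    W    L
a=1:    L    W    L    W    L    W    L    W    L
a=2:    L    W    L    W    L    W    L    W    L
a=3:    W    L    W    L    W    L    W    L    W
a=4:    W    L    W    L    W    L    W    L    W
Cells with no legal move (terminal, hence L): (0,0), (1,0), (2,0).
The remaining L cells, each justified by listing all of its moves:
(0,2): →(0,1)(W) only, which is W, so L
(0,4): →(0,3)(W) only, which is W, so L
(0,6): →(0,5)(W), (0,1)(W) — all W, so L
(0,8): →(0,7)(W), (0,3)(W) — all W, so L
(1,2): →(1,1)(W) only, which is W, so L
(1,4): →(1,3)(W) only, which is W, so L
(1,6): →(1,5)(W), (1,1)(W) — all W, so L
(1,8): →(1,7)(W), (1,3)(W) — all W, so L
(2,2): →(2,1)(W) only, which is W, so L
(2,4): →(2,3)(W) only, which is W, so L
(2,6): →(2,5)(W), (2,1)(W) — all W, so L
(2,8): →(2,7)(W), (2,3)(W) — all W, so L
(3,1): →(0,1)(W), (3,0)(W) — all W, so L
(3,3): →(0,3)(W), (3,2)(W) — all W, so L
(3,5): →(0,5)(W), (3,4)(W), (3,0)(W) — all W, so L
(3,7): →(0,7)(W), (3,6)(W), (3,2)(W) — all W, so L
(4,1): →(1,1)(W), (4,0)(W) — all W, so L
(4,3): →(1,3)(W), (4,2)(W) — all W, so L
(4,5): →(1,5)(W), (4,4)(W), (4,0)(W) — all W, so L
(4,7): →(1,7)(W), (4,6)(W), (4,2)(W) — all W, so L
Every other cell has at least one move into one of the L cells above, so it is W.
From (4,8), the L positions reachable in one move are: (1,8), (4,7), (4,3). Any move reaching one of these is winning.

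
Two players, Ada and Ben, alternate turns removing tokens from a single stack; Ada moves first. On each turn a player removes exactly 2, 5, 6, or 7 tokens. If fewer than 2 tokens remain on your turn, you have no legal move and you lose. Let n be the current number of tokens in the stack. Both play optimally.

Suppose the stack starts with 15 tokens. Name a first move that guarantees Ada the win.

Remove 2, leaving 13.

Build the W/L table. Terminal = L. A non-terminal position is W if it has a move to some L; otherwise it is L.
n=0: no move → L
n=1: no move → L
n=2: →0(L), so W
n=3: →1(L), so W
n=4: →2(W) only, which is W, so L
n=5: →0(L), so W
n=6: →4(L), so W
n=7: →1(L), so W
n=8: →1(L), so W
n=9: →4(L), so W
n=10: →4(L), so W
n=11: →4(L), so W
n=12: →10(W), 7(W), 6(W), 5(W) — all W, so L
n=13: →11(W), 8(W), 7(W), 6(W) — all W, so L
n=14: →12(L), so W
n=15: →13(L), so W
From 15, the L positions reachable in one move are: 13.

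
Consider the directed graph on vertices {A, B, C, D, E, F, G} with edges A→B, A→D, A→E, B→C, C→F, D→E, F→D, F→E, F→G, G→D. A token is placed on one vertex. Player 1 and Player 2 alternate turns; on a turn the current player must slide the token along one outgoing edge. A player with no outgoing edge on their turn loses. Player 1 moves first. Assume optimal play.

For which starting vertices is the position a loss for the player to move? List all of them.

C, E, G

Positions with no move are L. A position that does have a move is losing for the player to move precisely when every available move leads to a winning position for the opponent. Fill in the labels:
Every edge goes from a vertex to one that appears earlier in the order E, D, G, F, C, B, A, so processing vertices in that order labels each vertex after all of its successors.
E: no outgoing edge → L
D: can move to E, which is L ⇒ W
G: the only move is to D(W), a W ⇒ L
F: can move to G, which is L ⇒ W
C: the only move is to F(W), a W ⇒ L
B: can move to C, which is L ⇒ W
A: can move to E, which is L ⇒ W
The losing starting vertices are exactly the entries labelled L in this table (3 of them).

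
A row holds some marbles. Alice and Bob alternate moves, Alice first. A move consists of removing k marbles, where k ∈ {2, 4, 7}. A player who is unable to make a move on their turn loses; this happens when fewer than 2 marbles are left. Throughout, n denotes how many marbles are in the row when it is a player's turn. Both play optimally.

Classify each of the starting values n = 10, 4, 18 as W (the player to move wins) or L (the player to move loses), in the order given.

Classify positions by backward induction: terminal positions (no move available) are L. From any other position, the mover wins iff some move reaches an L.
n=0: no move → L
n=1: no move → L
n=2: W (go to 0, an L position)
n=3: W (go to 1, an L position)
n=4: W (go to 0, an L position)
n=5: W (go to 1, an L position)
n=6: L (options 4(W), 2(W) are all W)
n=7: W (go to 0, an L position)
n=8: W (go to 6, an L position)
n=9: L (options 7(W), 5(W), 2(W) are all W)
n=10: W (go to 6, an L position)
n=11: W (go to 9, an L position)
n=12: L (options 10(W), 8(W), 5(W) are all W)
n=13: W (go to 9, an L position)
n=14: W (go to 12, an L position)
n=15: L (options 13(W), 11(W), 8(W) are all W)
n=16: W (go to 12, an L position)
n=17: W (go to 15, an L position)
n=18: L (options 16(W), 14(W), 11(W) are all W)

10: W, 4: W, 18: L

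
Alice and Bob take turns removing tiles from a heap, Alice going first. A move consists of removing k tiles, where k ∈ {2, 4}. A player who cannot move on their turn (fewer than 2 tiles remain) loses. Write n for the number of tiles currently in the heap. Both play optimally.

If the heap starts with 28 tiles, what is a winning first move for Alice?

Use the standard recursion: the mover loses at a terminal position; elsewhere, the mover wins exactly when some move hands the opponent an L position.
n=0: no move → L
n=1: no move → L
n=2: W (go to 0, an L position)
n=3: W (go to 1, an L position)
n=4: W (go to 0, an L position)
n=5: W (go to 1, an L position)
n=6: L (options 4(W), 2(W) are all W)
n=7: L (options 5(W), 3(W) are all W)
n=8: W (go to 6, an L position)
n=9: W (go to 7, an L position)
n=10: W (go to 6, an L position)
n=11: W (go to 7, an L position)
n=12: L (options 10(W), 8(W) are all W)
n=13: L (options 11(W), 9(W) are all W)
n=14: W (go to 12, an L position)
n=15: W (go to 13, an L position)
n=16: W (go to 12, an L position)
n=17: W (go to 13, an L position)
n=18: L (options 16(W), 14(W) are all W)
n=19: L (options 17(W), 15(W) are all W)
n=20: W (go to 18, an L position)
n=21: W (go to 19, an L position)
n=22: W (go to 18, an L position)
n=23: W (go to 19, an L position)
n=24: L (options 22(W), 20(W) are all W)
n=25: L (options 23(W), 21(W) are all W)
n=26: W (go to 24, an L position)
n=27: W (go to 25, an L position)
n=28: W (go to 24, an L position)
From 28, the L positions reachable in one move are: 24.

Remove 4, leaving 24.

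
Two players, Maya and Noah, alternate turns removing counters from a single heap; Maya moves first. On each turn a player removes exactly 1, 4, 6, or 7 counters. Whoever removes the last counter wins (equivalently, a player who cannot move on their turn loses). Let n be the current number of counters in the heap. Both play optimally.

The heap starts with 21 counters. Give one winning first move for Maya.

Work bottom-up. With no move the player to move loses. Otherwise the position is W if at least one move leads to an L position for the opponent, and L if every move leads to a W.
n=0: no move → L
n=1: can move to 0, which is L ⇒ W
n=2: the only move is to 1(W), a W ⇒ L
n=3: can move to 2, which is L ⇒ W
n=4: can move to 0, which is L ⇒ W
n=5: moves to 4(W), 1(W); every one is W ⇒ L
n=6: can move to 5, which is L ⇒ W
n=7: can move to 0, which is L ⇒ W
n=8: can move to 2, which is L ⇒ W
n=9: can move to 5, which is L ⇒ W
n=10: moves to 9(W), 6(W), 4(W), 3(W); every one is W ⇒ L
n=11: can move to 10, which is L ⇒ W
n=12: can move to 5, which is L ⇒ W
n=13: moves to 12(W), 9(W), 7(W), 6(W); every one is W ⇒ L
n=14: can move to 13, which is L ⇒ W
n=15: moves to 14(W), 11(W), 9(W), 8(W); every one is W ⇒ L
n=16: can move to 15, which is L ⇒ W
n=17: can move to 13, which is L ⇒ W
n=18: moves to 17(W), 14(W), 12(W), 11(W); every one is W ⇒ L
n=19: can move to 18, which is L ⇒ W
n=20: can move to 13, which is L ⇒ W
n=21: can move to 15, which is L ⇒ W
From 21, the L positions reachable in one move are: 15.

Remove 6, leaving 15.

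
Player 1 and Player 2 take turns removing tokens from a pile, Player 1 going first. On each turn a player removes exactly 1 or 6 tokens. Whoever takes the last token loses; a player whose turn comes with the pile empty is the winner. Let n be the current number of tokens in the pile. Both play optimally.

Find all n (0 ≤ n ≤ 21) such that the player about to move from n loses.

1, 3, 5, 8, 10, 12, 15, 17, 19

Compute win/loss labels from the base case upward. A position with no move is W. Any other position is W if it can reach an L in one move, else L.
n=0: no move; the opponent has just taken the last token and therefore loses → W
n=1: only reaches 0(W), which is W → L
n=2: reaches L-position 1 → W
n=3: only reaches 2(W), which is W → L
n=4: reaches L-position 3 → W
n=5: only reaches 4(W), which is W → L
n=6: reaches L-position 5 → W
n=7: reaches L-position 1 → W
n=8: only reaches 7(W), 2(W), all W → L
n=9: reaches L-position 8 → W
n=10: only reaches 9(W), 4(W), all W → L
n=11: reaches L-position 10 → W
n=12: only reaches 11(W), 6(W), all W → L
n=13: reaches L-position 12 → W
n=14: reaches L-position 8 → W
n=15: only reaches 14(W), 9(W), all W → L
n=16: reaches L-position 15 → W
n=17: only reaches 16(W), 11(W), all W → L
n=18: reaches L-position 17 → W
n=19: only reaches 18(W), 13(W), all W → L
n=20: reaches L-position 19 → W
n=21: reaches L-position 15 → W
The losing starting values of n are exactly the entries labelled L in this table (9 of them).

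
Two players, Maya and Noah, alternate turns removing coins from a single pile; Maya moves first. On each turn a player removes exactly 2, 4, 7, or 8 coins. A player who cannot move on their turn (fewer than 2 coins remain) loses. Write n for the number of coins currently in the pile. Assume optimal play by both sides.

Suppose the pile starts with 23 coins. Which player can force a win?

Positions with no move are L. A position that does have a move is losing for the player to move precisely when every available move leads to a winning position for the opponent. Fill in the labels:
n=0: no move → L
n=1: no move → L
n=2: W (go to 0, an L position)
n=3: W (go to 1, an L position)
n=4: W (go to 0, an L position)
n=5: W (go to 1, an L position)
n=6: L (options 4(W), 2(W) are all W)
n=7: W (go to 0, an L position)
n=8: W (go to 6, an L position)
n=9: W (go to 1, an L position)
n=10: W (go to 6, an L position)
n=11: L (options 9(W), 7(W), 4(W), 3(W) are all W)
n=12: L (options 10(W), 8(W), 5(W), 4(W) are all W)
n=13: W (go to 11, an L position)
n=14: W (go to 12, an L position)
n=15: W (go to 11, an L position)
n=16: W (go to 12, an L position)
n=17: L (options 15(W), 13(W), 10(W), 9(W) are all W)
n=18: W (go to 11, an L position)
n=19: W (go to 17, an L position)
n=20: W (go to 12, an L position)
n=21: W (go to 17, an L position)
n=22: L (options 20(W), 18(W), 15(W), 14(W) are all W)
n=23: L (options 21(W), 19(W), 16(W), 15(W) are all W)
Every move from 23 reaches a W position, so the mover loses.

Noah wins.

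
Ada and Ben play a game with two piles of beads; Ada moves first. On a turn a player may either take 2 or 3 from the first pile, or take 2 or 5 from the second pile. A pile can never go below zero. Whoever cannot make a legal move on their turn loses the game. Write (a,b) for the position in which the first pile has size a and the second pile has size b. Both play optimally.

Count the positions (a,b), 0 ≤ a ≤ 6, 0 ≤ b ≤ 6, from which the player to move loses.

19

Positions with no move are L. A position that does have a move is losing for the player to move precisely when every available move leads to a winning position for the opponent. Fill in the labels:
Every move lowers a or b (never raises either), so fill the grid row by row in increasing a, and left to right within a row: each cell's successors are then already labelled.
      b=0  b=1  b=2  b=3  b=4  b=5  b=6
a=0:    L    L    W    W    L    W    W
a=1:    L    L    W    W    L    W    W
a=2:    W    W    L    L    W    W    L
a=3:    W    W    L    L    W    W    L
a=4:    W    W    W    W    W    L    W
a=5:    L    L    W    W    L    W    W
a=6:    L    L    W    W    L    W    W
Cells with no legal move (terminal, hence L): (0,0), (0,1), (1,0), (1,1).
The remaining L cells, each justified by listing all of its moves:
(0,4): →(0,2)(W) only, which is W, so L
(1,4): →(1,2)(W) only, which is W, so L
(2,2): →(0,2)(W), (2,0)(W) — all W, so L
(2,3): →(0,3)(W), (2,1)(W) — all W, so L
(2,6): →(0,6)(W), (2,4)(W), (2,1)(W) — all W, so L
(3,2): →(1,2)(W), (0,2)(W), (3,0)(W) — all W, so L
(3,3): →(1,3)(W), (0,3)(W), (3,1)(W) — all W, so L
(3,6): →(1,6)(W), (0,6)(W), (3,4)(W), (3,1)(W) — all W, so L
(4,5): →(2,5)(W), (1,5)(W), (4,3)(W), (4,0)(W) — all W, so L
(5,0): →(3,0)(W), (2,0)(W) — all W, so L
(5,1): →(3,1)(W), (2,1)(W) — all W, so L
(5,4): →(3,4)(W), (2,4)(W), (5,2)(W) — all W, so L
(6,0): →(4,0)(W), (3,0)(W) — all W, so L
(6,1): →(4,1)(W), (3,1)(W) — all W, so L
(6,4): →(4,4)(W), (3,4)(W), (6,2)(W) — all W, so L
Every other cell has at least one move into one of the L cells above, so it is W.
L cells per row: a=0: 3, a=1: 3, a=2: 3, a=3: 3, a=4: 1, a=5: 3, a=6: 3; total 19.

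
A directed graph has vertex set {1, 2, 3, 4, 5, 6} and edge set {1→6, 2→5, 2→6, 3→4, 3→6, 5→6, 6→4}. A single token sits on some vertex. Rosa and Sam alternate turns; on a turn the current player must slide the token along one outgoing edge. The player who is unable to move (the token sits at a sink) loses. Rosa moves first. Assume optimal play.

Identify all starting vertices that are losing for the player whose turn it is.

1, 4, 5

Positions with no move are L. A position that does have a move is losing for the player to move precisely when every available move leads to a winning position for the opponent. Fill in the labels:
Every edge goes from a vertex to one that appears earlier in the order 4, 6, 5, 1, 2, 3, so processing vertices in that order labels each vertex after all of its successors.
4: no outgoing edge → L
6: reaches L-position 4 → W
5: only reaches 6(W), which is W → L
1: only reaches 6(W), which is W → L
2: reaches L-position 5 → W
3: reaches L-position 4 → W
The losing starting vertices are exactly the entries labelled L in this table (3 of them).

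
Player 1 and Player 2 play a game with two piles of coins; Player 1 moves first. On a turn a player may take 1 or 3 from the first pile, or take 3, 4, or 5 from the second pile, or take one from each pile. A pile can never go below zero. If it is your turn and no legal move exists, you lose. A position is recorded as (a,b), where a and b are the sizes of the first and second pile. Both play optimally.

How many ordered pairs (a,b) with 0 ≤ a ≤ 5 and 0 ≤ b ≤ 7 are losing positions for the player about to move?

Classify positions by backward induction: terminal positions (no move available) are L. From any other position, the mover wins iff some move reaches an L.
Every move lowers a or b (never raises either), so fill the grid row by row in increasing a, and left to right within a row: each cell's successors are then already labelled.
      b=0  b=1  b=2  b=3  b=4  b=5  b=6  b=7
a=0:    L    L    L    W    W    W    W    W
a=1:    W    W    W    W    L    L    L    W
a=2:    L    L    L    W    W    W    W    W
a=3:    W    W    W    W    L    L    L    W
a=4:    L    L    L    W    W    W    W    W
a=5:    W    W    W    W    L    L    L    W
Cells with no legal move (terminal, hence L): (0,0), (0,1), (0,2).
The remaining L cells, each justified by listing all of its moves:
(1,4): only reaches (0,4)(W), (1,1)(W), (1,0)(W), (0,3)(W), all W → L
(1,5): only reaches (0,5)(W), (1,2)(W), (1,1)(W), (1,0)(W), (0,4)(W), all W → L
(1,6): only reaches (0,6)(W), (1,3)(W), (1,2)(W), (1,1)(W), (0,5)(W), all W → L
(2,0): only reaches (1,0)(W), which is W → L
(2,1): only reaches (1,1)(W), (1,0)(W), all W → L
(2,2): only reaches (1,2)(W), (1,1)(W), all W → L
(3,4): only reaches (2,4)(W), (0,4)(W), (3,1)(W), (3,0)(W), (2,3)(W), all W → L
(3,5): only reaches (2,5)(W), (0,5)(W), (3,2)(W), (3,1)(W), (3,0)(W), (2,4)(W), all W → L
(3,6): only reaches (2,6)(W), (0,6)(W), (3,3)(W), (3,2)(W), (3,1)(W), (2,5)(W), all W → L
(4,0): only reaches (3,0)(W), (1,0)(W), all W → L
(4,1): only reaches (3,1)(W), (1,1)(W), (3,0)(W), all W → L
(4,2): only reaches (3,2)(W), (1,2)(W), (3,1)(W), all W → L
(5,4): only reaches (4,4)(W), (2,4)(W), (5,1)(W), (5,0)(W), (4,3)(W), all W → L
(5,5): only reaches (4,5)(W), (2,5)(W), (5,2)(W), (5,1)(W), (5,0)(W), (4,4)(W), all W → L
(5,6): only reaches (4,6)(W), (2,6)(W), (5,3)(W), (5,2)(W), (5,1)(W), (4,5)(W), all W → L
Every other cell has at least one move into one of the L cells above, so it is W.
L cells per row: a=0: 3, a=1: 3, a=2: 3, a=3: 3, a=4: 3, a=5: 3; total 18.

18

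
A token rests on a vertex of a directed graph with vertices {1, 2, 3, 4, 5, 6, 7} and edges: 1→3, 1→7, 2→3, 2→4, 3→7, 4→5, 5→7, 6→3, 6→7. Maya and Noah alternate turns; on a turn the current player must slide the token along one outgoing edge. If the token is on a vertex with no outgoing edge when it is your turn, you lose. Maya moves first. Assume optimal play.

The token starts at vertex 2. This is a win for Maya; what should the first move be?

Positions with no move are L. A position that does have a move is losing for the player to move precisely when every available move leads to a winning position for the opponent. Fill in the labels:
Every edge goes from a vertex to one that appears earlier in the order 7, 5, 4, 3, 2, 1, 6, so processing vertices in that order labels each vertex after all of its successors.
7: no outgoing edge → L
5: can move to 7, which is L ⇒ W
4: the only move is to 5(W), a W ⇒ L
3: can move to 7, which is L ⇒ W
2: can move to 4, which is L ⇒ W
1: can move to 7, which is L ⇒ W
6: can move to 7, which is L ⇒ W
From 2, the L positions reachable in one move are: 4.

Move to 4.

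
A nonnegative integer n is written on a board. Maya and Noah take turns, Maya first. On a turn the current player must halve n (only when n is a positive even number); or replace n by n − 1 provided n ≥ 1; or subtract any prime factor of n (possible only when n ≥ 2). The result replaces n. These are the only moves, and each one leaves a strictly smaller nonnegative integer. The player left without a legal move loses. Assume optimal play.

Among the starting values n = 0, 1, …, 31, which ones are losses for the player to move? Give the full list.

Positions with no move are L. A position that does have a move is losing for the player to move precisely when every available move leads to a winning position for the opponent. Fill in the labels:
n=0: no move → L
n=1: →0(L), so W
n=2: →0(L), so W
n=3: →0(L), so W
n=4: →2(W), 3(W) — all W, so L
n=5: →0(L), so W
n=6: →4(L), so W
n=7: →0(L), so W
n=8: →4(L), so W
n=9: →6(W), 8(W) — all W, so L
n=10: →9(L), so W
n=11: →0(L), so W
n=12: →9(L), so W
n=13: →0(L), so W
n=14: →7(W), 12(W), 13(W) — all W, so L
n=15: →14(L), so W
n=16: →14(L), so W
n=17: →0(L), so W
n=18: →9(L), so W
n=19: →0(L), so W
n=20: →10(W), 15(W), 18(W), 19(W) — all W, so L
n=21: →14(L), so W
n=22: →20(L), so W
n=23: →0(L), so W
n=24: →12(W), 21(W), 22(W), 23(W) — all W, so L
n=25: →20(L), so W
n=26: →24(L), so W
n=27: →24(L), so W
n=28: →14(L), so W
n=29: →0(L), so W
n=30: →15(W), 25(W), 27(W), 28(W), 29(W) — all W, so L
n=31: →0(L), so W
The losing starting values of n are exactly the entries labelled L in this table (7 of them).

0, 4, 9, 14, 20, 24, 30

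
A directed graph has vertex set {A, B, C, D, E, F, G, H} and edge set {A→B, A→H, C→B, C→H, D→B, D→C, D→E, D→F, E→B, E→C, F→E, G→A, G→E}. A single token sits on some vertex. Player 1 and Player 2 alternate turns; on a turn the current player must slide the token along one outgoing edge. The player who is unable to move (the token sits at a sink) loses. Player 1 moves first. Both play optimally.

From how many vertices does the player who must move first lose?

4

Positions with no move are L. A position that does have a move is losing for the player to move precisely when every available move leads to a winning position for the opponent. Fill in the labels:
Every edge goes from a vertex to one that appears earlier in the order H, B, A, C, E, F, D, G, so processing vertices in that order labels each vertex after all of its successors.
H: no outgoing edge → L
B: no outgoing edge → L
A: can move to B, which is L ⇒ W
C: can move to B, which is L ⇒ W
E: can move to B, which is L ⇒ W
F: the only move is to E(W), a W ⇒ L
D: can move to F, which is L ⇒ W
G: moves to E(W), A(W); every one is W ⇒ L
The L vertices are B, F, G, H; that is 4 in all.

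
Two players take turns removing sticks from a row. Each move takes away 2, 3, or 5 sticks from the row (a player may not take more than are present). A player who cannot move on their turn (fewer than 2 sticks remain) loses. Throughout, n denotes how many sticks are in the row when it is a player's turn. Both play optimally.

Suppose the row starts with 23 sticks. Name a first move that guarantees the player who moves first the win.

Remove 2, leaving 21.

Build the W/L table. Terminal = L. A non-terminal position is W if it has a move to some L; otherwise it is L.
n=0: no move → L
n=1: no move → L
n=2: reaches L-position 0 → W
n=3: reaches L-position 1 → W
n=4: reaches L-position 1 → W
n=5: reaches L-position 0 → W
n=6: reaches L-position 1 → W
n=7: only reaches 5(W), 4(W), 2(W), all W → L
n=8: only reaches 6(W), 5(W), 3(W), all W → L
n=9: reaches L-position 7 → W
n=10: reaches L-position 8 → W
n=11: reaches L-position 8 → W
n=12: reaches L-position 7 → W
n=13: reaches L-position 8 → W
n=14: only reaches 12(W), 11(W), 9(W), all W → L
n=15: only reaches 13(W), 12(W), 10(W), all W → L
n=16: reaches L-position 14 → W
n=17: reaches L-position 15 → W
n=18: reaches L-position 15 → W
n=19: reaches L-position 14 → W
n=20: reaches L-position 15 → W
n=21: only reaches 19(W), 18(W), 16(W), all W → L
n=22: only reaches 20(W), 19(W), 17(W), all W → L
n=23: reaches L-position 21 → W
From 23, the L positions reachable in one move are: 21.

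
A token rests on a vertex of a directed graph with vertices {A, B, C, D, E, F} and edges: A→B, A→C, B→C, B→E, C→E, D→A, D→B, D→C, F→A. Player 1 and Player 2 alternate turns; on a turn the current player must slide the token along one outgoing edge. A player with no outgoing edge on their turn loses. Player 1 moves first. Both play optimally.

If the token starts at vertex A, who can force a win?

Positions with no move are L. A position that does have a move is losing for the player to move precisely when every available move leads to a winning position for the opponent. Fill in the labels:
Every edge goes from a vertex to one that appears earlier in the order E, C, B, A, F, D, so processing vertices in that order labels each vertex after all of its successors.
E: no outgoing edge → L
C: W (go to E, an L position)
B: W (go to E, an L position)
A: L (options B(W), C(W) are all W)
F: W (go to A, an L position)
D: W (go to A, an L position)
The starting position A is L: whatever Player 1 does, the opponent receives a W position.

Player 2 wins.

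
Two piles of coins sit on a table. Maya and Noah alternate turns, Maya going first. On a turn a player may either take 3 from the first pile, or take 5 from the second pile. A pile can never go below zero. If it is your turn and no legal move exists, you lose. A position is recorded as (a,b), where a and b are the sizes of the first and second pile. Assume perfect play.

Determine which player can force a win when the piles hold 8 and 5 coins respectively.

Maya wins.

Label each position W (a win for the player to move) or L (a loss). A position with no legal move is L; any other position is W exactly when some move reaches an L, and L when every move reaches a W.
No move ever increases a pile, so every position that can arise here has a ≤ 8 and b ≤ 5; it is enough to label the cells with 0 ≤ a ≤ 8 and 0 ≤ b ≤ 5.
Every move lowers a or b (never raises either), so fill the grid row by row in increasing a, and left to right within a row: each cell's successors are then already labelled.
      b=0  b=1  b=2  b=3  b=4  b=5
a=0:    L    L    L    L    L    W
a=1:    L    L    L    L    L    W
a=2:    L    L    L    L    L    W
a=3:    W    W    W    W    W    L
a=4:    W    W    W    W    W    L
a=5:    W    W    W    W    W    L
a=6:    L    L    L    L    L    W
a=7:    L    L    L    L    L    W
a=8:    L    L    L    L    L    W
Cells with no legal move (terminal, hence L): (0,0), (0,1), (0,2), (0,3), (0,4), (1,0), (1,1), (1,2), (1,3), (1,4), (2,0), (2,1), (2,2), (2,3), (2,4).
The remaining L cells, each justified by listing all of its moves:
(3,5): →(0,5)(W), (3,0)(W) — all W, so L
(4,5): →(1,5)(W), (4,0)(W) — all W, so L
(5,5): →(2,5)(W), (5,0)(W) — all W, so L
(6,0): →(3,0)(W) only, which is W, so L
(6,1): →(3,1)(W) only, which is W, so L
(6,2): →(3,2)(W) only, which is W, so L
(6,3): →(3,3)(W) only, which is W, so L
(6,4): →(3,4)(W) only, which is W, so L
(7,0): →(4,0)(W) only, which is W, so L
(7,1): →(4,1)(W) only, which is W, so L
(7,2): →(4,2)(W) only, which is W, so L
(7,3): →(4,3)(W) only, which is W, so L
(7,4): →(4,4)(W) only, which is W, so L
(8,0): →(5,0)(W) only, which is W, so L
(8,1): →(5,1)(W) only, which is W, so L
(8,2): →(5,2)(W) only, which is W, so L
(8,3): →(5,3)(W) only, which is W, so L
(8,4): →(5,4)(W) only, which is W, so L
Every other cell has at least one move into one of the L cells above, so it is W.
The starting position (8,5) is W: Maya should move to (5,5), handing over an L position.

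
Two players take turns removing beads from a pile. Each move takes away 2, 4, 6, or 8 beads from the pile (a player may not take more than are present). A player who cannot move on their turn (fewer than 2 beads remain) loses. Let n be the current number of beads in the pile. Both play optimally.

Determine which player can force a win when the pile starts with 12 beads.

The first player wins.

Positions with no move are L. A position that does have a move is losing for the player to move precisely when every available move leads to a winning position for the opponent. Fill in the labels:
n=0: no move → L
n=1: no move → L
n=2: can move to 0, which is L ⇒ W
n=3: can move to 1, which is L ⇒ W
n=4: can move to 0, which is L ⇒ W
n=5: can move to 1, which is L ⇒ W
n=6: can move to 0, which is L ⇒ W
n=7: can move to 1, which is L ⇒ W
n=8: can move to 0, which is L ⇒ W
n=9: can move to 1, which is L ⇒ W
n=10: moves to 8(W), 6(W), 4(W), 2(W); every one is W ⇒ L
n=11: moves to 9(W), 7(W), 5(W), 3(W); every one is W ⇒ L
n=12: can move to 10, which is L ⇒ W
The starting position 12 is W: the player to move should remove 2, leaving 10, handing over an L position.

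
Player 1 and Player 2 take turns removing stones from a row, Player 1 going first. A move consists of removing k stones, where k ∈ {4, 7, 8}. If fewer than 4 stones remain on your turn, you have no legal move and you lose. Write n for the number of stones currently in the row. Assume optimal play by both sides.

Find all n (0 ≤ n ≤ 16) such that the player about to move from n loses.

Classify positions by backward induction: terminal positions (no move available) are L. From any other position, the mover wins iff some move reaches an L.
n=0: no move → L
n=1: no move → L
n=2: no move → L
n=3: no move → L
n=4: →0(L), so W
n=5: →1(L), so W
n=6: →2(L), so W
n=7: →3(L), so W
n=8: →1(L), so W
n=9: →2(L), so W
n=10: →3(L), so W
n=11: →3(L), so W
n=12: →8(W), 5(W), 4(W) — all W, so L
n=13: →9(W), 6(W), 5(W) — all W, so L
n=14: →10(W), 7(W), 6(W) — all W, so L
n=15: →11(W), 8(W), 7(W) — all W, so L
n=16: →12(L), so W
The losing starting values of n are exactly the entries labelled L in this table (8 of them).

0, 1, 2, 3, 12, 13, 14, 15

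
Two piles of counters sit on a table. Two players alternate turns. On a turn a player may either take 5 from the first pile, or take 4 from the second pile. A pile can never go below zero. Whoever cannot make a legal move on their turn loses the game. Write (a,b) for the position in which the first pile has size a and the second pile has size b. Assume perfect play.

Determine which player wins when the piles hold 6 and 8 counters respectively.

The first player wins.

Build the W/L table. Terminal = L. A non-terminal position is W if it has a move to some L; otherwise it is L.
No move ever increases a pile, so every position that can arise here has a ≤ 6 and b ≤ 8; it is enough to label the cells with 0 ≤ a ≤ 6 and 0 ≤ b ≤ 8.
Every move lowers a or b (never raises either), so fill the grid row by row in increasing a, and left to right within a row: each cell's successors are then already labelled.
      b=0  b=1  b=2  b=3  b=4  b=5  b=6  b=7  b=8
a=0:    L    L    L    L    W    W    W    W    L
a=1:    L    L    L    L    W    W    W    W    L
a=2:    L    L    L    L    W    W    W    W    L
a=3:    L    L    L    L    W    W    W    W    L
a=4:    L    L    L    L    W    W    W    W    L
a=5:    W    W    W    W    L    L    L    L    W
a=6:    W    W    W    W    L    L    L    L    W
Cells with no legal move (terminal, hence L): (0,0), (0,1), (0,2), (0,3), (1,0), (1,1), (1,2), (1,3), (2,0), (2,1), (2,2), (2,3), (3,0), (3,1), (3,2), (3,3), (4,0), (4,1), (4,2), (4,3).
The remaining L cells, each justified by listing all of its moves:
(0,8): L (sole option (0,4)(W) is W)
(1,8): L (sole option (1,4)(W) is W)
(2,8): L (sole option (2,4)(W) is W)
(3,8): L (sole option (3,4)(W) is W)
(4,8): L (sole option (4,4)(W) is W)
(5,4): L (options (0,4)(W), (5,0)(W) are all W)
(5,5): L (options (0,5)(W), (5,1)(W) are all W)
(5,6): L (options (0,6)(W), (5,2)(W) are all W)
(5,7): L (options (0,7)(W), (5,3)(W) are all W)
(6,4): L (options (1,4)(W), (6,0)(W) are all W)
(6,5): L (options (1,5)(W), (6,1)(W) are all W)
(6,6): L (options (1,6)(W), (6,2)(W) are all W)
(6,7): L (options (1,7)(W), (6,3)(W) are all W)
Every other cell has at least one move into one of the L cells above, so it is W.
From (6,8) the player to move can move to (1,8), reaching an L position.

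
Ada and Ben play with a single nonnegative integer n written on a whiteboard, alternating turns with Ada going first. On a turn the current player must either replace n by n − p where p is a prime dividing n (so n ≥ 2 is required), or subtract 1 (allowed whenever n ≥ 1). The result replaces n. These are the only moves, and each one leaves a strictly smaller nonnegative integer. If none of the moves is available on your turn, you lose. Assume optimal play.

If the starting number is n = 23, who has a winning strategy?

Ada wins.

Build the W/L table. Terminal = L. A non-terminal position is W if it has a move to some L; otherwise it is L.
n=0: no move → L
n=1: reaches L-position 0 → W
n=2: reaches L-position 0 → W
n=3: reaches L-position 0 → W
n=4: only reaches 2(W), 3(W), all W → L
n=5: reaches L-position 0 → W
n=6: reaches L-position 4 → W
n=7: reaches L-position 0 → W
n=8: only reaches 6(W), 7(W), all W → L
n=9: reaches L-position 8 → W
n=10: reaches L-position 8 → W
n=11: reaches L-position 0 → W
n=12: only reaches 9(W), 10(W), 11(W), all W → L
n=13: reaches L-position 0 → W
n=14: reaches L-position 12 → W
n=15: reaches L-position 12 → W
n=16: only reaches 14(W), 15(W), all W → L
n=17: reaches L-position 0 → W
n=18: reaches L-position 16 → W
n=19: reaches L-position 0 → W
n=20: only reaches 15(W), 18(W), 19(W), all W → L
n=21: reaches L-position 20 → W
n=22: reaches L-position 20 → W
n=23: reaches L-position 0 → W
The starting position 23 is W: Ada should move to 0, handing over an L position.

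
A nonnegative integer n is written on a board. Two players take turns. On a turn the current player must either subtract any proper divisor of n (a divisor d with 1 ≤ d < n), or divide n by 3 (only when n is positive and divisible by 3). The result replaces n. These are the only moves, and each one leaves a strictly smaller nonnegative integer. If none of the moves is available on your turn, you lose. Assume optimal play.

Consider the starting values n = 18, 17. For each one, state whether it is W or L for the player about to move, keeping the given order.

18: W, 17: L

Compute win/loss labels from the base case upward. A position with no move is L. Any other position is W if it can reach an L in one move, else L.
n=0: no move → L
n=1: no move → L
n=2: can move to 1, which is L ⇒ W
n=3: can move to 1, which is L ⇒ W
n=4: moves to 2(W), 3(W); every one is W ⇒ L
n=5: can move to 4, which is L ⇒ W
n=6: can move to 4, which is L ⇒ W
n=7: the only move is to 6(W), a W ⇒ L
n=8: can move to 4, which is L ⇒ W
n=9: moves to 3(W), 6(W), 8(W); every one is W ⇒ L
n=10: can move to 9, which is L ⇒ W
n=11: the only move is to 10(W), a W ⇒ L
n=12: can move to 4, which is L ⇒ W
n=13: the only move is to 12(W), a W ⇒ L
n=14: can move to 7, which is L ⇒ W
n=15: moves to 5(W), 10(W), 12(W), 14(W); every one is W ⇒ L
n=16: can move to 15, which is L ⇒ W
n=17: the only move is to 16(W), a W ⇒ L
n=18: can move to 9, which is L ⇒ W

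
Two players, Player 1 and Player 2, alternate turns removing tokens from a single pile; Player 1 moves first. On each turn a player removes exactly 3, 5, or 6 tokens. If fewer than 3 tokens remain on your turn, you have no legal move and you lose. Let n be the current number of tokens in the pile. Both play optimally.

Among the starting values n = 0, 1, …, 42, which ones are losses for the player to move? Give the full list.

0, 1, 2, 9, 10, 11, 18, 19, 20, 27, 28, 29, 36, 37, 38

Compute win/loss labels from the base case upward. A position with no move is L. Any other position is W if it can reach an L in one move, else L.
n=0: no move → L
n=1: no move → L
n=2: no move → L
n=3: reaches L-position 0 → W
n=4: reaches L-position 1 → W
n=5: reaches L-position 2 → W
n=6: reaches L-position 1 → W
n=7: reaches L-position 2 → W
n=8: reaches L-position 2 → W
n=9: only reaches 6(W), 4(W), 3(W), all W → L
n=10: only reaches 7(W), 5(W), 4(W), all W → L
n=11: only reaches 8(W), 6(W), 5(W), all W → L
n=12: reaches L-position 9 → W
n=13: reaches L-position 10 → W
n=14: reaches L-position 11 → W
n=15: reaches L-position 10 → W
n=16: reaches L-position 11 → W
n=17: reaches L-position 11 → W
n=18: only reaches 15(W), 13(W), 12(W), all W → L
n=19: only reaches 16(W), 14(W), 13(W), all W → L
n=20: only reaches 17(W), 15(W), 14(W), all W → L
n=21: reaches L-position 18 → W
n=22: reaches L-position 19 → W
n=23: reaches L-position 20 → W
n=24: reaches L-position 19 → W
n=25: reaches L-position 20 → W
n=26: reaches L-position 20 → W
n=27: only reaches 24(W), 22(W), 21(W), all W → L
n=28: only reaches 25(W), 23(W), 22(W), all W → L
n=29: only reaches 26(W), 24(W), 23(W), all W → L
n=30: reaches L-position 27 → W
n=31: reaches L-position 28 → W
n=32: reaches L-position 29 → W
n=33: reaches L-position 28 → W
n=34: reaches L-position 29 → W
n=35: reaches L-position 29 → W
n=36: only reaches 33(W), 31(W), 30(W), all W → L
n=37: only reaches 34(W), 32(W), 31(W), all W → L
n=38: only reaches 35(W), 33(W), 32(W), all W → L
n=39: reaches L-position 36 → W
n=40: reaches L-position 37 → W
n=41: reaches L-position 38 → W
n=42: reaches L-position 37 → W
Reading off the rows marked L gives the requested list; there are 15 such values of n.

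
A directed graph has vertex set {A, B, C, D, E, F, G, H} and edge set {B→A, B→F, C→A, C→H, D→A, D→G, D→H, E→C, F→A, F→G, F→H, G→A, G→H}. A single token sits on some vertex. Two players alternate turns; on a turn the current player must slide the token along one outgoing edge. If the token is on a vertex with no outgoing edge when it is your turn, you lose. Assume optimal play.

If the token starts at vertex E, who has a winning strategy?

Label each position W (a win for the player to move) or L (a loss). A position with no legal move is L; any other position is W exactly when some move reaches an L, and L when every move reaches a W.
Every edge goes from a vertex to one that appears earlier in the order A, H, G, C, F, B, D, E, so processing vertices in that order labels each vertex after all of its successors.
A: no outgoing edge → L
H: no outgoing edge → L
G: can move to H, which is L ⇒ W
C: can move to H, which is L ⇒ W
F: can move to H, which is L ⇒ W
B: can move to A, which is L ⇒ W
D: can move to H, which is L ⇒ W
E: the only move is to C(W), a W ⇒ L
The starting position E is L: whatever the player to move does, the opponent receives a W position.

The second player wins.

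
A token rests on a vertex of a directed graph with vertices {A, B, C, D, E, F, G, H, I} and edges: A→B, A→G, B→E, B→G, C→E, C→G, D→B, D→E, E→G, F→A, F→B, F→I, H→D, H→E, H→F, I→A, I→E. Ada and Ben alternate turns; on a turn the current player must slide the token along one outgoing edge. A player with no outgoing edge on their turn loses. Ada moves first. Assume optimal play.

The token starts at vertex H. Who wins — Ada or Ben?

Work bottom-up. With no move the player to move loses. Otherwise the position is W if at least one move leads to an L position for the opponent, and L if every move leads to a W.
Every edge goes from a vertex to one that appears earlier in the order G, E, B, A, I, D, F, H, C, so processing vertices in that order labels each vertex after all of its successors.
G: no outgoing edge → L
E: reaches L-position G → W
B: reaches L-position G → W
A: reaches L-position G → W
I: only reaches A(W), E(W), all W → L
D: only reaches B(W), E(W), all W → L
F: reaches L-position I → W
H: reaches L-position D → W
C: reaches L-position G → W
From H Ada can move to D, reaching an L position.

Ada wins.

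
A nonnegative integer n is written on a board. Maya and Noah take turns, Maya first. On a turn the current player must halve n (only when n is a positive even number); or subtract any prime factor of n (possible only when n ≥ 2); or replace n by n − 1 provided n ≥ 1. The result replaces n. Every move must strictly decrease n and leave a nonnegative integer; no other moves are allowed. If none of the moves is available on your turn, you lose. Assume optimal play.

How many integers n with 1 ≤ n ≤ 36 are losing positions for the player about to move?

7

Work bottom-up. With no move the player to move loses. Otherwise the position is W if at least one move leads to an L position for the opponent, and L if every move leads to a W.
n=0: no move → L
n=1: can move to 0, which is L ⇒ W
n=2: can move to 0, which is L ⇒ W
n=3: can move to 0, which is L ⇒ W
n=4: moves to 2(W), 3(W); every one is W ⇒ L
n=5: can move to 0, which is L ⇒ W
n=6: can move to 4, which is L ⇒ W
n=7: can move to 0, which is L ⇒ W
n=8: can move to 4, which is L ⇒ W
n=9: moves to 6(W), 8(W); every one is W ⇒ L
n=10: can move to 9, which is L ⇒ W
n=11: can move to 0, which is L ⇒ W
n=12: can move to 9, which is L ⇒ W
n=13: can move to 0, which is L ⇒ W
n=14: moves to 7(W), 12(W), 13(W); every one is W ⇒ L
n=15: can move to 14, which is L ⇒ W
n=16: can move to 14, which is L ⇒ W
n=17: can move to 0, which is L ⇒ W
n=18: can move to 9, which is L ⇒ W
n=19: can move to 0, which is L ⇒ W
n=20: moves to 10(W), 15(W), 18(W), 19(W); every one is W ⇒ L
n=21: can move to 14, which is L ⇒ W
n=22: can move to 20, which is L ⇒ W
n=23: can move to 0, which is L ⇒ W
n=24: moves to 12(W), 21(W), 22(W), 23(W); every one is W ⇒ L
n=25: can move to 20, which is L ⇒ W
n=26: can move to 24, which is L ⇒ W
n=27: can move to 24, which is L ⇒ W
n=28: can move to 14, which is L ⇒ W
n=29: can move to 0, which is L ⇒ W
n=30: moves to 15(W), 25(W), 27(W), 28(W), 29(W); every one is W ⇒ L
n=31: can move to 0, which is L ⇒ W
n=32: can move to 30, which is L ⇒ W
n=33: can move to 30, which is L ⇒ W
n=34: moves to 17(W), 32(W), 33(W); every one is W ⇒ L
n=35: can move to 30, which is L ⇒ W
n=36: can move to 34, which is L ⇒ W
L entries with 1 ≤ n ≤ 36 (n=0 is outside the asked range and is not counted): n = 4, 9, 14, 20, 24, 30, 34; that makes 7.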